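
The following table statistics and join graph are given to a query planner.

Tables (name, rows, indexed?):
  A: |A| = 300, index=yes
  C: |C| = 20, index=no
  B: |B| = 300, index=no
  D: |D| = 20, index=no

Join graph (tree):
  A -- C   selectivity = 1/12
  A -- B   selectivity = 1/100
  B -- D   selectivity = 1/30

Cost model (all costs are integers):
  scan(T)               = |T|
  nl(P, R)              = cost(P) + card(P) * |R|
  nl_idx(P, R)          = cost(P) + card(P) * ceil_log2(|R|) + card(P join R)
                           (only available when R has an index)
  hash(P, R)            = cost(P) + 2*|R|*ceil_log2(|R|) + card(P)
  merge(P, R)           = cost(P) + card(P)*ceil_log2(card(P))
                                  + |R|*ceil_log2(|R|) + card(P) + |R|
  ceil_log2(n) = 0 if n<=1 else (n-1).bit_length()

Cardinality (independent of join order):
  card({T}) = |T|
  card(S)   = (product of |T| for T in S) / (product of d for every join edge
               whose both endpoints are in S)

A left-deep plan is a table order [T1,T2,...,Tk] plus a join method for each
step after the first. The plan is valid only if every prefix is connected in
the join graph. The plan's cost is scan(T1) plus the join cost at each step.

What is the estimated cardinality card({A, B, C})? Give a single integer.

Tables in S: A(300), B(300), C(20)
Edges inside S: A-C(d=12), A-B(d=100)
numerator = 300 * 300 * 20 = 1800000
denominator = 12 * 100 = 1200
card(S) = 1800000 / 1200 = 1500

1500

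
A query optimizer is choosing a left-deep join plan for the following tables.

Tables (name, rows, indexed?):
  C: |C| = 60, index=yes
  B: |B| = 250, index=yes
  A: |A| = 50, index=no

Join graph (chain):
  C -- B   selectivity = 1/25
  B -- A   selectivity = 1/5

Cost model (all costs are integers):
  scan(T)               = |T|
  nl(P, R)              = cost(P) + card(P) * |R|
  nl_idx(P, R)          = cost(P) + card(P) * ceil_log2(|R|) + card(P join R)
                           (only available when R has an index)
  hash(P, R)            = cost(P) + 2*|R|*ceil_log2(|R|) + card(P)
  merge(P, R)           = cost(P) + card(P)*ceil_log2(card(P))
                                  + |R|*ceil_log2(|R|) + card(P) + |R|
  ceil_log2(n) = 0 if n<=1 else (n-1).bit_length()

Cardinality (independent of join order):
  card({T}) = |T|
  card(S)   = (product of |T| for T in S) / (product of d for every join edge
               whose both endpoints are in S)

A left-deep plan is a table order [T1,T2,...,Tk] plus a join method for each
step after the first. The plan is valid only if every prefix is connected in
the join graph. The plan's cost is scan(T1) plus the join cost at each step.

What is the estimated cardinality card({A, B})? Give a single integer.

2500

Tables in S: A(50), B(250)
Edges inside S: B-A(d=5)
numerator = 50 * 250 = 12500
denominator = 5 = 5
card(S) = 12500 / 5 = 2500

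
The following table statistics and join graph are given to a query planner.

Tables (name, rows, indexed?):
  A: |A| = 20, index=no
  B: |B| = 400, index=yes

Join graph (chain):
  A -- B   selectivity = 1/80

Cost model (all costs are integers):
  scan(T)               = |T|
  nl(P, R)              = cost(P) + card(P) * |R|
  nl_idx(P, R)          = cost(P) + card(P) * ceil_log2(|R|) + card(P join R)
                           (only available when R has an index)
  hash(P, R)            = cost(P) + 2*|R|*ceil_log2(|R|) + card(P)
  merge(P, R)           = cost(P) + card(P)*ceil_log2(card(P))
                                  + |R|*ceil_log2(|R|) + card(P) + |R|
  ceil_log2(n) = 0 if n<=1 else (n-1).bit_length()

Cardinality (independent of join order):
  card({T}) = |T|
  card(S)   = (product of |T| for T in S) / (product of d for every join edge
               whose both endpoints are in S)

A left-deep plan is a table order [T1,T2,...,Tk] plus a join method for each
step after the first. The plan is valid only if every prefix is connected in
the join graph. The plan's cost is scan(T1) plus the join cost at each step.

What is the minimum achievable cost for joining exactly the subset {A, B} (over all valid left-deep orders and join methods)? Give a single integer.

Selinger DP over subsets of {A,B}:
  {A}: scan cost=20, card=20
  {B}: scan cost=400, card=400
  {AB}: card=100; try (B,nl_idx)→300, (A,hash)→1000, (B,merge)→4140, (A,merge)→4520, (B,hash)→7240, (B,nl)→8020 …(+1); best=300 via (B,nl_idx)

300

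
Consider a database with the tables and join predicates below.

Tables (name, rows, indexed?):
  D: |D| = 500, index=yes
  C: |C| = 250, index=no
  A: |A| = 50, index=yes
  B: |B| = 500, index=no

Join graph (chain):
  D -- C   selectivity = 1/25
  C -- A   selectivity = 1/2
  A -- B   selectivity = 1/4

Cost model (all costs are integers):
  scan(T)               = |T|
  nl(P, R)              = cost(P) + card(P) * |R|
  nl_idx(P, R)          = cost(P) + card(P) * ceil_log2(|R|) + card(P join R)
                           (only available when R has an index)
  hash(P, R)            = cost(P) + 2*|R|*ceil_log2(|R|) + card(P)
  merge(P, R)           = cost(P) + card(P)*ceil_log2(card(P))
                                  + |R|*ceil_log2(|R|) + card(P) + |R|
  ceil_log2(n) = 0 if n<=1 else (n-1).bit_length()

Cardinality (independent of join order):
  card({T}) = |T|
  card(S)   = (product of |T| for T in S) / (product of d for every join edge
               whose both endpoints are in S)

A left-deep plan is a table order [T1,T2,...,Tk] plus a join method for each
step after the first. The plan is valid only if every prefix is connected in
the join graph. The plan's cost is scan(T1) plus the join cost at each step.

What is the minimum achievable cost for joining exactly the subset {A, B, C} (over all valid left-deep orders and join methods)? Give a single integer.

Selinger DP over subsets of {A,B,C}:
  {C}: scan cost=250, card=250
  {A}: scan cost=50, card=50
  {B}: scan cost=500, card=500
  {AC}: card=6250; try (A,hash)→1100, (C,merge)→2650, (A,merge)→2850, (C,hash)→4100, (A,nl_idx)→8000, (C,nl)→12550 …(+1); best=1100 via (A,hash)
  {AB}: card=6250; try (A,hash)→1600, (B,merge)→5400, (A,merge)→5850, (B,hash)→9100, (A,nl_idx)→9750, (B,nl)→25050 …(+1); best=1600 via (A,hash)
  {ABC}: card=781250; try (C,hash)→11850, (B,hash)→16350, (C,merge)→91350, (B,merge)→93600, (C,nl)→1564100, (B,nl)→3126100; best=11850 via (C,hash)

11850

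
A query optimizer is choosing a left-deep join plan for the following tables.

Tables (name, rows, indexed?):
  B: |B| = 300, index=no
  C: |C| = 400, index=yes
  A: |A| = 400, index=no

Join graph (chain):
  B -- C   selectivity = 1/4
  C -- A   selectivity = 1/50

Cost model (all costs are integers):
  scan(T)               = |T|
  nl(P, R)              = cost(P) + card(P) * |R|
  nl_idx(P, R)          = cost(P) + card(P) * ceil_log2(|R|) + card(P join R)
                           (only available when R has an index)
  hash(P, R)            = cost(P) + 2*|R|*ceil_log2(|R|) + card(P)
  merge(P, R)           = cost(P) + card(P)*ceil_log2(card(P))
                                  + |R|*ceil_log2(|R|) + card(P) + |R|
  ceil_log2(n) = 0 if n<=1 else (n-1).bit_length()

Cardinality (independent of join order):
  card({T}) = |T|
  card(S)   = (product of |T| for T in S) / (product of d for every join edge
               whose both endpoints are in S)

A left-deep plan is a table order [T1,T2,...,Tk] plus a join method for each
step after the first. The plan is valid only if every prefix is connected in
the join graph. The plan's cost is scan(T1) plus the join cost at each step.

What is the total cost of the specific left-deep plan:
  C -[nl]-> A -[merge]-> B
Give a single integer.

step 1: scan C: cost=400, card=400
step 2: join A via nl
    card(P join A) = 400*400/(50) = 3200
    cost = 400 + 400*400 = 160400
step 3: join B via merge
    card(P join B) = 3200*300/(4) = 240000
    cost = 160400 + 3200*12 + 300*9 + 3200 + 300 = 205000

205000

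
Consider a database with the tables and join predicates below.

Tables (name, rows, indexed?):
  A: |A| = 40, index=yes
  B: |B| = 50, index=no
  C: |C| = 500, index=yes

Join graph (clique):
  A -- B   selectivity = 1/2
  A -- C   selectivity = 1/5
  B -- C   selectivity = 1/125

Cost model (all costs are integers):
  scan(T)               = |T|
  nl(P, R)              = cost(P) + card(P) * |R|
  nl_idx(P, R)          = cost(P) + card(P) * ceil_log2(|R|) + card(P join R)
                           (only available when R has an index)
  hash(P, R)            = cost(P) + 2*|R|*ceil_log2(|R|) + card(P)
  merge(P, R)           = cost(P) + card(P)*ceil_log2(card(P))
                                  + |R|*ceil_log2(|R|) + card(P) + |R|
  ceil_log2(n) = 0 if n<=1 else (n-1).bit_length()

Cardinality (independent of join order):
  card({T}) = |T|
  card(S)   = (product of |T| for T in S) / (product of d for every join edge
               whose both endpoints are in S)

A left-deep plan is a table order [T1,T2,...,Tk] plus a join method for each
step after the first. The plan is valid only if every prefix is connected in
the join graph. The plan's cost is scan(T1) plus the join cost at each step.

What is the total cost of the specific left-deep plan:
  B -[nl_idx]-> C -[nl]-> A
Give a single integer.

8700

step 1: scan B: cost=50, card=50
step 2: join C via nl_idx
    card(P join C) = 50*500/(125) = 200
    cost = 50 + 50*9 + 200 = 700
step 3: join A via nl
    card(P join A) = 200*40/(2*5) = 800
    cost = 700 + 200*40 = 8700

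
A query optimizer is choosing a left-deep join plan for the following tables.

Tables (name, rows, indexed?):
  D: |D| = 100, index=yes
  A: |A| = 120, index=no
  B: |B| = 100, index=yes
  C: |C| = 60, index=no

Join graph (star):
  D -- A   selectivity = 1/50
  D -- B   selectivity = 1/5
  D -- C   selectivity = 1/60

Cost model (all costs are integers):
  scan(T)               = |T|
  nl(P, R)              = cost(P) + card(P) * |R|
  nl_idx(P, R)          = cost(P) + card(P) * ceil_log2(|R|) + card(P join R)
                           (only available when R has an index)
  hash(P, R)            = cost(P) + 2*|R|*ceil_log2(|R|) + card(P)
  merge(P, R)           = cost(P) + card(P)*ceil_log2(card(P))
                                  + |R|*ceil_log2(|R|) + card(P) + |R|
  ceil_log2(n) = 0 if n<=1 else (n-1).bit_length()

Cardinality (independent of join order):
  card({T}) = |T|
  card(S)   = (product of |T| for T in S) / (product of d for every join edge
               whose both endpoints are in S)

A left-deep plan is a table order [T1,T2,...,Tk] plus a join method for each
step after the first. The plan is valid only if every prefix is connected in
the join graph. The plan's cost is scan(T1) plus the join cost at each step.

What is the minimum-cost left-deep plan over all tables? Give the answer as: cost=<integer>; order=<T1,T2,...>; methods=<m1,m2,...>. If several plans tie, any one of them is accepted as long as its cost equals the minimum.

Selinger DP (subsets sized 1..n):
  {D}: scan cost=100, card=100
  {A}: scan cost=120, card=120
  {B}: scan cost=100, card=100
  {C}: scan cost=60, card=60
  {AD}: card=240; try (D,nl_idx)→1200, (D,hash)→1640, (A,merge)→1860, (D,merge)→1880, (A,hash)→1880, (A,nl)→12100 …(+1); best=1200 via (D,nl_idx)
  {BD}: card=2000; try (D,hash)→1600, (B,hash)→1600, (D,merge)→1700, (B,merge)→1700, (D,nl_idx)→2800, (B,nl_idx)→2800 …(+2); best=1600 via (D,hash)
  {CD}: card=100; try (D,nl_idx)→580, (C,hash)→920, (D,merge)→1280, (C,merge)→1320, (D,hash)→1520, (D,nl)→6060 …(+1); best=580 via (D,nl_idx)
  {ABD}: card=4800; try (B,hash)→2840, (B,merge)→4160, (A,hash)→5280, (B,nl_idx)→7680, (B,nl)→25200, (A,merge)→26560 …(+1); best=2840 via (B,hash)
  {ACD}: card=240; try (C,hash)→2160, (A,merge)→2340, (A,hash)→2360, (C,merge)→3780, (A,nl)→12580, (C,nl)→15600; best=2160 via (C,hash)
  {BCD}: card=2000; try (B,hash)→2080, (B,merge)→2180, (B,nl_idx)→3280, (C,hash)→4320, (B,nl)→10580, (C,merge)→26020 …(+1); best=2080 via (B,hash)
  {ABCD}: card=4800; try (B,hash)→3800, (B,merge)→5120, (A,hash)→5760, (C,hash)→8360, (B,nl_idx)→8640, (B,nl)→26160 …(+4); best=3800 via (B,hash)

cost=3800; order=A,D,C,B; methods=nl_idx,hash,hash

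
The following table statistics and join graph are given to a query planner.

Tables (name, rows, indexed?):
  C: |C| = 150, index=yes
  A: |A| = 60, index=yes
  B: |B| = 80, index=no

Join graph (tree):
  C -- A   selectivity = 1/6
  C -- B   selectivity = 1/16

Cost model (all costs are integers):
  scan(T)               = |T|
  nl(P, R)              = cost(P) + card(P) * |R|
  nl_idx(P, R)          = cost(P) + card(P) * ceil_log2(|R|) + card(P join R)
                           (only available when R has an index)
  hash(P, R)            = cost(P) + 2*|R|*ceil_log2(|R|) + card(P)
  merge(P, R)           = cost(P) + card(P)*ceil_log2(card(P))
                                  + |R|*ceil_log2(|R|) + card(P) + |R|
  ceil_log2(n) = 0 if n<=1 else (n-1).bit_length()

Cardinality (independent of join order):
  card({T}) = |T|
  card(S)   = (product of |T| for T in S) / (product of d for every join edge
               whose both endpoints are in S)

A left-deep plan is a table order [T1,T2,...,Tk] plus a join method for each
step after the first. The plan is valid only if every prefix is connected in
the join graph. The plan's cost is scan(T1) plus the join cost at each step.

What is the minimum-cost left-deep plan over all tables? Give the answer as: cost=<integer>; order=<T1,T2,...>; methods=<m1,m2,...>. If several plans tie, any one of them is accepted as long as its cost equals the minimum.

Selinger DP (subsets sized 1..n):
  {C}: scan cost=150, card=150
  {A}: scan cost=60, card=60
  {B}: scan cost=80, card=80
  {AC}: card=1500; try (A,hash)→1020, (C,merge)→1830, (A,merge)→1920, (C,nl_idx)→2040, (C,hash)→2520, (A,nl_idx)→2550 …(+2); best=1020 via (A,hash)
  {BC}: card=750; try (B,hash)→1420, (C,nl_idx)→1470, (C,merge)→2070, (B,merge)→2140, (C,hash)→2560, (C,nl)→12080 …(+1); best=1420 via (B,hash)
  {ABC}: card=7500; try (A,hash)→2890, (B,hash)→3640, (A,merge)→10090, (A,nl_idx)→13420, (B,merge)→19660, (A,nl)→46420 …(+1); best=2890 via (A,hash)

cost=2890; order=C,B,A; methods=hash,hash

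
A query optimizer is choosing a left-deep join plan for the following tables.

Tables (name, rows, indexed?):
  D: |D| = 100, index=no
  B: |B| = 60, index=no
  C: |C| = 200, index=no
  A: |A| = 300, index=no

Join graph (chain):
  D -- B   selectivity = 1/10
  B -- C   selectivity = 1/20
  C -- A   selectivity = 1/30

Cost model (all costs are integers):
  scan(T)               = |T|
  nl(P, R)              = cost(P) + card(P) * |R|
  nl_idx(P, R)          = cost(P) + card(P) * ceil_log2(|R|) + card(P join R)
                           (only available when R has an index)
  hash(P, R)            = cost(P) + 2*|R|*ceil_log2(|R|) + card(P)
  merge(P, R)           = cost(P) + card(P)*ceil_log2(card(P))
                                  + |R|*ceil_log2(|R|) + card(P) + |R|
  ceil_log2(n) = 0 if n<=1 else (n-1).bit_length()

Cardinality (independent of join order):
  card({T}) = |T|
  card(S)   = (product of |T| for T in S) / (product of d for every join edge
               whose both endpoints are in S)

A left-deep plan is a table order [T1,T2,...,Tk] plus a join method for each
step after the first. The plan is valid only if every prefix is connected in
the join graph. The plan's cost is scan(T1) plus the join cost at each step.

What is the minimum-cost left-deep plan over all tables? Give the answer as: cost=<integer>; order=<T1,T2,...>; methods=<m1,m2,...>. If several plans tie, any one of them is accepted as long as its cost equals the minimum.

cost=13920; order=A,C,B,D; methods=hash,hash,hash

Selinger DP (subsets sized 1..n):
  {D}: scan cost=100, card=100
  {B}: scan cost=60, card=60
  {C}: scan cost=200, card=200
  {A}: scan cost=300, card=300
  {BD}: card=600; try (B,hash)→920, (D,merge)→1280, (B,merge)→1320, (D,hash)→1520, (D,nl)→6060, (B,nl)→6100; best=920 via (B,hash)
  {BC}: card=600; try (B,hash)→1120, (C,merge)→2280, (B,merge)→2420, (C,hash)→3320, (C,nl)→12060, (B,nl)→12200; best=1120 via (B,hash)
  {AC}: card=2000; try (C,hash)→3800, (A,merge)→5000, (C,merge)→5100, (A,hash)→5800, (A,nl)→60200, (C,nl)→60300; best=3800 via (C,hash)
  {BCD}: card=6000; try (D,hash)→3120, (C,hash)→4720, (D,merge)→8520, (C,merge)→9320, (D,nl)→61120, (C,nl)→120920; best=3120 via (D,hash)
  {ABC}: card=6000; try (B,hash)→6520, (A,hash)→7120, (A,merge)→10720, (B,merge)→28220, (B,nl)→123800, (A,nl)→181120; best=6520 via (B,hash)
  {ABCD}: card=60000; try (D,hash)→13920, (A,hash)→14520, (A,merge)→90120, (D,merge)→91320, (D,nl)→606520, (A,nl)→1803120; best=13920 via (D,hash)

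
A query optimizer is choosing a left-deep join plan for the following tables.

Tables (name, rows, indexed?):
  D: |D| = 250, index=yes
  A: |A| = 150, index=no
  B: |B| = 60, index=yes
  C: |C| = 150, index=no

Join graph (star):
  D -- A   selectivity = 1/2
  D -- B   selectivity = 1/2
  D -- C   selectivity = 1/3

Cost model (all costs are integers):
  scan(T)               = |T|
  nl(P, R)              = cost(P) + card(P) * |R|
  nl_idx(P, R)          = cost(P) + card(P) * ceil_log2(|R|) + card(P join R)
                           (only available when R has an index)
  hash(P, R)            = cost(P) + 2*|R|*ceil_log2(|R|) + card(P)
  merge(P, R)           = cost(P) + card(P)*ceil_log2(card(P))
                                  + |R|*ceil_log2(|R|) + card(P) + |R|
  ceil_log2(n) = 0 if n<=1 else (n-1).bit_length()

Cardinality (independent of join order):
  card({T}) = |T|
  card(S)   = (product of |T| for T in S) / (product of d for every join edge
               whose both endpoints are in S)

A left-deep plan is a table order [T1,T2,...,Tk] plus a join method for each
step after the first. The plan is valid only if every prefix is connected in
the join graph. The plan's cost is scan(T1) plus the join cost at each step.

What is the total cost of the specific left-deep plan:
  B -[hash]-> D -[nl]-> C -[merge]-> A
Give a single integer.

step 1: scan B: cost=60, card=60
step 2: join D via hash
    card(P join D) = 60*250/(2) = 7500
    cost = 60 + 2*250*8 + 60 = 4120
step 3: join C via nl
    card(P join C) = 7500*150/(3) = 375000
    cost = 4120 + 7500*150 = 1129120
step 4: join A via merge
    card(P join A) = 375000*150/(2) = 28125000
    cost = 1129120 + 375000*19 + 150*8 + 375000 + 150 = 8630470

8630470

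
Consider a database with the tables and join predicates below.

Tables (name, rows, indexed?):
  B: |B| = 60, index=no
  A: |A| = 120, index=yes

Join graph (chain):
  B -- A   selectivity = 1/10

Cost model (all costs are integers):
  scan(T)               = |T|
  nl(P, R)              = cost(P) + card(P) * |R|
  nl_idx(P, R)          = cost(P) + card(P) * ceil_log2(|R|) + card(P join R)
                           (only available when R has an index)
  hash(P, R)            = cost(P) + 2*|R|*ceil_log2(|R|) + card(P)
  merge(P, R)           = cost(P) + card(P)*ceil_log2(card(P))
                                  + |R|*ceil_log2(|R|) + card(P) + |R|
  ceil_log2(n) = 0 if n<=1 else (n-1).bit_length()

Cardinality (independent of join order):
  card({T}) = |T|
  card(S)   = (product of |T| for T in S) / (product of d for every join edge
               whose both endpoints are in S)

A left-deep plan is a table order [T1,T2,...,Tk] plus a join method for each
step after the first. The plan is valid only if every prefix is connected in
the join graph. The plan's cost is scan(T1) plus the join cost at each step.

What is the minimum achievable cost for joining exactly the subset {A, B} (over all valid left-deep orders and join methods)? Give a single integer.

Selinger DP over subsets of {A,B}:
  {B}: scan cost=60, card=60
  {A}: scan cost=120, card=120
  {AB}: card=720; try (B,hash)→960, (A,nl_idx)→1200, (A,merge)→1440, (B,merge)→1500, (A,hash)→1800, (A,nl)→7260 …(+1); best=960 via (B,hash)

960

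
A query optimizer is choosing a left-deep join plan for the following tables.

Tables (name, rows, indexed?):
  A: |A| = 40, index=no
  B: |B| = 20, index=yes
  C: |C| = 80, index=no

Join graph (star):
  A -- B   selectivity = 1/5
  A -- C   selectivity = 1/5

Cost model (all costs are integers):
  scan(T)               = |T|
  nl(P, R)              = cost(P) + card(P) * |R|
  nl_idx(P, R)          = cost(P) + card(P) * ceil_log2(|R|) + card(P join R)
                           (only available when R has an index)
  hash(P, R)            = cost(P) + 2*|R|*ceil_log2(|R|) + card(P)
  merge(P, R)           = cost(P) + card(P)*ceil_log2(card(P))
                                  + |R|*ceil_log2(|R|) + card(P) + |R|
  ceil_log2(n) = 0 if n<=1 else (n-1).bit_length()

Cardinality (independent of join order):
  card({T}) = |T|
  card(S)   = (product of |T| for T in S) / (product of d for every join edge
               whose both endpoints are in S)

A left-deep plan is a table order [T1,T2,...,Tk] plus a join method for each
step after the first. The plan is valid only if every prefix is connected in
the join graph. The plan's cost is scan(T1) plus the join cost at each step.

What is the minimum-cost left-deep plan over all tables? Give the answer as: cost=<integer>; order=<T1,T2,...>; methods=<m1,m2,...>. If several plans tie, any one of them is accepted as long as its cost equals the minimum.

Selinger DP (subsets sized 1..n):
  {A}: scan cost=40, card=40
  {B}: scan cost=20, card=20
  {C}: scan cost=80, card=80
  {AB}: card=160; try (B,hash)→280, (B,nl_idx)→400, (A,merge)→420, (B,merge)→440, (A,hash)→520, (A,nl)→820 …(+1); best=280 via (B,hash)
  {AC}: card=640; try (A,hash)→640, (C,merge)→960, (A,merge)→1000, (C,hash)→1200, (C,nl)→3240, (A,nl)→3280; best=640 via (A,hash)
  {ABC}: card=2560; try (B,hash)→1480, (C,hash)→1560, (C,merge)→2360, (B,nl_idx)→6400, (B,merge)→7800, (C,nl)→13080 …(+1); best=1480 via (B,hash)

cost=1480; order=C,A,B; methods=hash,hash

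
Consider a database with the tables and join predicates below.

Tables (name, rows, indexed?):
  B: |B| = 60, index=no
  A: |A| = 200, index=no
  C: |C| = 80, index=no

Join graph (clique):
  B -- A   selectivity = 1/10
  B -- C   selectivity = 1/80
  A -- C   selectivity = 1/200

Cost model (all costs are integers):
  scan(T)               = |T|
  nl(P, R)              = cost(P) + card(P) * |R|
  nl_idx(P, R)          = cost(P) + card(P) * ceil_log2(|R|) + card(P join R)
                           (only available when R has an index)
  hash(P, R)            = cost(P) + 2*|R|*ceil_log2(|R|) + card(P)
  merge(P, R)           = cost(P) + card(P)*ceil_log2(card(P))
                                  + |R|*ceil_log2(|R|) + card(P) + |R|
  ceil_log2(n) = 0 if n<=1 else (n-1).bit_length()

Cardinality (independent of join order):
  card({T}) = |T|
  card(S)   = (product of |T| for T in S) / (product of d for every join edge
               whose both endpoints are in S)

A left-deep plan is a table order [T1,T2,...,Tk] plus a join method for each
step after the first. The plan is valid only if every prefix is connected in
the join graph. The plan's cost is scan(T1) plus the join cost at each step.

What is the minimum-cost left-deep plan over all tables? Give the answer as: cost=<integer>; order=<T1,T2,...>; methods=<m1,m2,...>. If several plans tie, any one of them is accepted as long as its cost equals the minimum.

cost=2320; order=A,C,B; methods=hash,hash

Selinger DP (subsets sized 1..n):
  {B}: scan cost=60, card=60
  {A}: scan cost=200, card=200
  {C}: scan cost=80, card=80
  {AB}: card=1200; try (B,hash)→1120, (A,merge)→2280, (B,merge)→2420, (A,hash)→3320, (A,nl)→12060, (B,nl)→12200; best=1120 via (B,hash)
  {BC}: card=60; try (B,hash)→880, (C,merge)→1120, (B,merge)→1140, (C,hash)→1240, (C,nl)→4860, (B,nl)→4880; best=880 via (B,hash)
  {AC}: card=80; try (C,hash)→1520, (A,merge)→2520, (C,merge)→2640, (A,hash)→3360, (A,nl)→16080, (C,nl)→16200; best=1520 via (C,hash)
  {ABC}: card=6; try (B,hash)→2320, (B,merge)→2580, (A,merge)→3100, (C,hash)→3440, (A,hash)→4140, (B,nl)→6320 …(+3); best=2320 via (B,hash)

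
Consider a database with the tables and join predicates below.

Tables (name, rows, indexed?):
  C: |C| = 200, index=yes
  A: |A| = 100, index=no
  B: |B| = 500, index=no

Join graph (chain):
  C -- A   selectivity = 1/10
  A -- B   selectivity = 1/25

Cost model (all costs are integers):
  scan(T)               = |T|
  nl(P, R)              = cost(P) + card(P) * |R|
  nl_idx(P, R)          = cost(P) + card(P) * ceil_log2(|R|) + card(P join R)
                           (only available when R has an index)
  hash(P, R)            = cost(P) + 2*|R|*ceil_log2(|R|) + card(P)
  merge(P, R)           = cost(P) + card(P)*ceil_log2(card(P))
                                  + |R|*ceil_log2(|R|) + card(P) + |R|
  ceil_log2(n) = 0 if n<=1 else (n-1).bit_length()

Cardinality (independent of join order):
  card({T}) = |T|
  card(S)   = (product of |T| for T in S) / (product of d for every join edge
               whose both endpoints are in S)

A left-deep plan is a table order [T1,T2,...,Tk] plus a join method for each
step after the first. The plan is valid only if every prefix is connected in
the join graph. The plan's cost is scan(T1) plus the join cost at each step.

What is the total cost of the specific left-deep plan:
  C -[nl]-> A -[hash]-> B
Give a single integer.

step 1: scan C: cost=200, card=200
step 2: join A via nl
    card(P join A) = 200*100/(10) = 2000
    cost = 200 + 200*100 = 20200
step 3: join B via hash
    card(P join B) = 2000*500/(25) = 40000
    cost = 20200 + 2*500*9 + 2000 = 31200

31200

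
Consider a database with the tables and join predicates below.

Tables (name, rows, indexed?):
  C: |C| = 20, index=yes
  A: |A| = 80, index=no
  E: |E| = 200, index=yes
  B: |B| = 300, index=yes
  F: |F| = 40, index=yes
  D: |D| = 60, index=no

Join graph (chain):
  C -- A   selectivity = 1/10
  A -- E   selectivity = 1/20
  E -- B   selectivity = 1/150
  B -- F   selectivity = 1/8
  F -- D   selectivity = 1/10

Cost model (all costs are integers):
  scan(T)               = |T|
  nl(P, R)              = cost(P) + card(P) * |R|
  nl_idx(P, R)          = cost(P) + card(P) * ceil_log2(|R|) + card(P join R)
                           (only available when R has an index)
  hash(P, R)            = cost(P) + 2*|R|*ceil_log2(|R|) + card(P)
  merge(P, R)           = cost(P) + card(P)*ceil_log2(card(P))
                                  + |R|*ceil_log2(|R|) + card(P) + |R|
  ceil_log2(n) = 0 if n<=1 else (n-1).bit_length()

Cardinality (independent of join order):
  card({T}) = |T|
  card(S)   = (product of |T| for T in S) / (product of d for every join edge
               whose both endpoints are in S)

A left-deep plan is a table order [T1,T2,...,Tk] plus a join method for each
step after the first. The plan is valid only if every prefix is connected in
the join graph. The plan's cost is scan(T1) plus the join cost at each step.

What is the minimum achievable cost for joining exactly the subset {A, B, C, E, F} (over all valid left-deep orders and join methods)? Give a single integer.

Selinger DP over subsets of {A,B,C,E,F}:
  {C}: scan cost=20, card=20
  {A}: scan cost=80, card=80
  {E}: scan cost=200, card=200
  {B}: scan cost=300, card=300
  {F}: scan cost=40, card=40
  {AC}: card=160; try (C,hash)→360, (C,nl_idx)→640, (A,merge)→780, (C,merge)→840, (A,hash)→1160, (A,nl)→1620 …(+1); best=360 via (C,hash)
  {AE}: card=800; try (E,nl_idx)→1520, (A,hash)→1520, (E,merge)→2520, (A,merge)→2640, (E,hash)→3360, (E,nl)→16080 …(+1); best=1520 via (E,nl_idx)
  {BE}: card=400; try (B,nl_idx)→2400, (E,nl_idx)→3100, (E,hash)→3800, (B,merge)→5000, (E,merge)→5100, (B,hash)→5800 …(+2); best=2400 via (B,nl_idx)
  {BF}: card=1500; try (F,hash)→1080, (B,nl_idx)→1900, (B,merge)→3320, (F,merge)→3580, (F,nl_idx)→3600, (B,hash)→5480 …(+2); best=1080 via (F,hash)
  {ACE}: card=1600; try (C,hash)→2520, (E,nl_idx)→3240, (E,merge)→3600, (E,hash)→3720, (C,nl_idx)→7120, (C,merge)→10440 …(+2); best=2520 via (C,hash)
  {ABE}: card=1600; try (A,hash)→3920, (A,merge)→7040, (B,hash)→7720, (B,nl_idx)→10320, (B,merge)→13320, (A,nl)→34400 …(+1); best=3920 via (A,hash)
  {BEF}: card=2000; try (F,hash)→3280, (E,hash)→5780, (F,merge)→6680, (F,nl_idx)→6800, (E,nl_idx)→15080, (F,nl)→18400 …(+2); best=3280 via (F,hash)
  {ABCE}: card=3200; try (C,hash)→5720, (B,hash)→9520, (C,nl_idx)→15120, (B,nl_idx)→20120, (C,merge)→23240, (B,merge)→24720 …(+2); best=5720 via (C,hash)
  {ABEF}: card=8000; try (F,hash)→6000, (A,hash)→6400, (F,nl_idx)→21520, (F,merge)→23400, (A,merge)→27920, (F,nl)→67920 …(+1); best=6000 via (F,hash)
  {ABCEF}: card=16000; try (F,hash)→9400, (C,hash)→14200, (F,nl_idx)→40920, (F,merge)→47600, (C,nl_idx)→62000, (C,merge)→118120 …(+2); best=9400 via (F,hash)

9400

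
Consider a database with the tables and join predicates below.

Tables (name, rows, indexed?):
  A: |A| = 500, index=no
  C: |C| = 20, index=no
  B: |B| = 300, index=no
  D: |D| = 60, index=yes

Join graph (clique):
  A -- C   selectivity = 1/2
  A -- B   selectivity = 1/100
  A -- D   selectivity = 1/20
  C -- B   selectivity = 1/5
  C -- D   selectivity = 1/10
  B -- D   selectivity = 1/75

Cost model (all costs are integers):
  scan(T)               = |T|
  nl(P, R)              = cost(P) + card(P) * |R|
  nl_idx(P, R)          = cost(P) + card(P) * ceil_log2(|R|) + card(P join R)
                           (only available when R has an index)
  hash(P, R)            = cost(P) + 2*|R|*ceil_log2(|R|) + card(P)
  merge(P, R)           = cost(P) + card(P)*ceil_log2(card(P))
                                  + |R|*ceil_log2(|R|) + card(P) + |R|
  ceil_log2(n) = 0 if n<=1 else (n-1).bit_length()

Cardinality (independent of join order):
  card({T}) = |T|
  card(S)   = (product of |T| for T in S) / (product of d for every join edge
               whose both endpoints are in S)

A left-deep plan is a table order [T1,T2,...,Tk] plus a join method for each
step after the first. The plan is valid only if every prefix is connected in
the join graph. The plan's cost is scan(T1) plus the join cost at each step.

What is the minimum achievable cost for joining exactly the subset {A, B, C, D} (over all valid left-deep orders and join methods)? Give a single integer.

Selinger DP over subsets of {A,B,C,D}:
  {A}: scan cost=500, card=500
  {C}: scan cost=20, card=20
  {B}: scan cost=300, card=300
  {D}: scan cost=60, card=60
  {AC}: card=5000; try (C,hash)→1200, (A,merge)→5140, (C,merge)→5620, (A,hash)→9040, (A,nl)→10020, (C,nl)→10500; best=1200 via (C,hash)
  {AB}: card=1500; try (B,hash)→6400, (A,merge)→8300, (B,merge)→8500, (A,hash)→9600, (A,nl)→150300, (B,nl)→150500; best=6400 via (B,hash)
  {AD}: card=1500; try (D,hash)→1720, (D,nl_idx)→5000, (A,merge)→5480, (D,merge)→5920, (A,hash)→9120, (A,nl)→30060 …(+1); best=1720 via (D,hash)
  {BC}: card=1200; try (C,hash)→800, (B,merge)→3140, (C,merge)→3420, (B,hash)→5440, (B,nl)→6020, (C,nl)→6300; best=800 via (C,hash)
  {CD}: card=120; try (D,nl_idx)→260, (C,hash)→320, (D,merge)→560, (C,merge)→600, (D,hash)→760, (D,nl)→1220 …(+1); best=260 via (D,nl_idx)
  {BD}: card=240; try (D,hash)→1320, (D,nl_idx)→2340, (B,merge)→3480, (D,merge)→3720, (B,hash)→5520, (B,nl)→18060 …(+1); best=1320 via (D,hash)
  {ABC}: card=3000; try (C,hash)→8100, (A,hash)→11000, (B,hash)→11600, (A,merge)→20200, (C,merge)→24520, (C,nl)→36400 …(+3); best=8100 via (C,hash)
  {ACD}: card=1500; try (C,hash)→3420, (A,merge)→6220, (D,hash)→6920, (A,hash)→9380, (C,merge)→19840, (C,nl)→31720 …(+4); best=3420 via (C,hash)
  {ABD}: card=60; try (A,merge)→8480, (D,hash)→8620, (B,hash)→8620, (A,hash)→10560, (D,nl_idx)→15460, (B,merge)→22720 …(+4); best=8480 via (A,merge)
  {BCD}: card=96; try (C,hash)→1760, (D,hash)→2720, (C,merge)→3600, (B,merge)→4220, (B,hash)→5780, (C,nl)→6120 …(+4); best=1760 via (C,hash)
  {ABCD}: card=12; try (A,merge)→7528, (C,hash)→8740, (C,merge)→9020, (C,nl)→9680, (B,hash)→10320, (A,hash)→10856 …(+7); best=7528 via (A,merge)

7528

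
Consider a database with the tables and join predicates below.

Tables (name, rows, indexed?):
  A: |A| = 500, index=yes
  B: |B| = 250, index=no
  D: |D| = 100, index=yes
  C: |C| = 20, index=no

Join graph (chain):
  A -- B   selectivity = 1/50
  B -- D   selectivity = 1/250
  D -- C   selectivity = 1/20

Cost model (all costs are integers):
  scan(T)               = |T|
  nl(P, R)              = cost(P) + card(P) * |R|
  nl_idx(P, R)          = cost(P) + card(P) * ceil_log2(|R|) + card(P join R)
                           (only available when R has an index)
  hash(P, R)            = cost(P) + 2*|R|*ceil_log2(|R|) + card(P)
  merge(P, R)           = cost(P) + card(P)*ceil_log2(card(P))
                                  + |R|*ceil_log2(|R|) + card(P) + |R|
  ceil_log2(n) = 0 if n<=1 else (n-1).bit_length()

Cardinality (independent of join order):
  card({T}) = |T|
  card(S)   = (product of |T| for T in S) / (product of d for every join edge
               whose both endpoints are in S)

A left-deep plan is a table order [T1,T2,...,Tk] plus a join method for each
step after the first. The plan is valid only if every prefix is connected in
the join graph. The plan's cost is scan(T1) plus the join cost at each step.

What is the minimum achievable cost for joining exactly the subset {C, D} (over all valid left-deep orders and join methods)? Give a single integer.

Selinger DP over subsets of {C,D}:
  {D}: scan cost=100, card=100
  {C}: scan cost=20, card=20
  {CD}: card=100; try (D,nl_idx)→260, (C,hash)→400, (D,merge)→940, (C,merge)→1020, (D,hash)→1440, (D,nl)→2020 …(+1); best=260 via (D,nl_idx)

260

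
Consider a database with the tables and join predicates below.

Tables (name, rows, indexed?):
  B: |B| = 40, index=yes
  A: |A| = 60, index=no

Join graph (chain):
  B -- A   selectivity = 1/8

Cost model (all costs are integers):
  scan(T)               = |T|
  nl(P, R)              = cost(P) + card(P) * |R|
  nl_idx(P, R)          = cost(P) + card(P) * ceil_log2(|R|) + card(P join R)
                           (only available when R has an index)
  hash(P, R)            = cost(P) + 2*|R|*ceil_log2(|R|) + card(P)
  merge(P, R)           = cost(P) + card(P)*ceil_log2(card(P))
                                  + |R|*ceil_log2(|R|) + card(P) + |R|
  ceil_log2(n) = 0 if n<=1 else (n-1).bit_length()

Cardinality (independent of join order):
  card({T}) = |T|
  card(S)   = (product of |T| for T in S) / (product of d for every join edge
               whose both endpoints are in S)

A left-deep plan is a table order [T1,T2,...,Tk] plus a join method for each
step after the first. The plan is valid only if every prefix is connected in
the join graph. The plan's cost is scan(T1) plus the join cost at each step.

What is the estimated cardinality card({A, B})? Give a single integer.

300

Tables in S: A(60), B(40)
Edges inside S: B-A(d=8)
numerator = 60 * 40 = 2400
denominator = 8 = 8
card(S) = 2400 / 8 = 300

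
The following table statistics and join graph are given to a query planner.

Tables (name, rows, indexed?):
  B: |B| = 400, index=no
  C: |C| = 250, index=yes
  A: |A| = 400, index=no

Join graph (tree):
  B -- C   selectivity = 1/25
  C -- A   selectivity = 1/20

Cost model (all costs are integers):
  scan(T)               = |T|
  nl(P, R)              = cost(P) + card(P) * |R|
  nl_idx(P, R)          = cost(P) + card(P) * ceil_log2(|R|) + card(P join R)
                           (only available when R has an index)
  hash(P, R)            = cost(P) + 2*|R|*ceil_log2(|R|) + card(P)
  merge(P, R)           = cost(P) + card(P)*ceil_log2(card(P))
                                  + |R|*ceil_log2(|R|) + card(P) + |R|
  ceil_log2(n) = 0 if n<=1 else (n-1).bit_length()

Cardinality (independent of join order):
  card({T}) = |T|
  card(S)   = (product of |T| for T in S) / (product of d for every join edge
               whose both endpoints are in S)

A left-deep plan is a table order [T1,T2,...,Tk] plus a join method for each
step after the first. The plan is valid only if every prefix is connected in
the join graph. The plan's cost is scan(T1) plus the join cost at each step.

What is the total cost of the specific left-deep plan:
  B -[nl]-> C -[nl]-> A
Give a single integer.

step 1: scan B: cost=400, card=400
step 2: join C via nl
    card(P join C) = 400*250/(25) = 4000
    cost = 400 + 400*250 = 100400
step 3: join A via nl
    card(P join A) = 4000*400/(20) = 80000
    cost = 100400 + 4000*400 = 1700400

1700400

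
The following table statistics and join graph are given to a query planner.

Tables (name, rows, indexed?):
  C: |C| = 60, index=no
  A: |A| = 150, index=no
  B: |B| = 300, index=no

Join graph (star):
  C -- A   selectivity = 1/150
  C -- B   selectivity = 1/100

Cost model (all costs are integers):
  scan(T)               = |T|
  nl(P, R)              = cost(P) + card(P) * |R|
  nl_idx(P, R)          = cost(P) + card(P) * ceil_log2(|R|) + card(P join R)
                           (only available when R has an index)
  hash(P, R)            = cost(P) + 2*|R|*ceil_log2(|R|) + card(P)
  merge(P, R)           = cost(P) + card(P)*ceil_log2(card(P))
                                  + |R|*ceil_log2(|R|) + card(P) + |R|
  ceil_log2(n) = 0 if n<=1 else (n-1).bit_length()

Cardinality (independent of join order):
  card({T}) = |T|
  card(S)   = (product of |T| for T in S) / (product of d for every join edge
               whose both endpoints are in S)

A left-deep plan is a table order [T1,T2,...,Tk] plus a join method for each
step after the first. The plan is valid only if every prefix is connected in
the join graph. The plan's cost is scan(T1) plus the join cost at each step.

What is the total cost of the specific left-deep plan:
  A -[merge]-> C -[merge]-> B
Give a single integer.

step 1: scan A: cost=150, card=150
step 2: join C via merge
    card(P join C) = 150*60/(150) = 60
    cost = 150 + 150*8 + 60*6 + 150 + 60 = 1920
step 3: join B via merge
    card(P join B) = 60*300/(100) = 180
    cost = 1920 + 60*6 + 300*9 + 60 + 300 = 5340

5340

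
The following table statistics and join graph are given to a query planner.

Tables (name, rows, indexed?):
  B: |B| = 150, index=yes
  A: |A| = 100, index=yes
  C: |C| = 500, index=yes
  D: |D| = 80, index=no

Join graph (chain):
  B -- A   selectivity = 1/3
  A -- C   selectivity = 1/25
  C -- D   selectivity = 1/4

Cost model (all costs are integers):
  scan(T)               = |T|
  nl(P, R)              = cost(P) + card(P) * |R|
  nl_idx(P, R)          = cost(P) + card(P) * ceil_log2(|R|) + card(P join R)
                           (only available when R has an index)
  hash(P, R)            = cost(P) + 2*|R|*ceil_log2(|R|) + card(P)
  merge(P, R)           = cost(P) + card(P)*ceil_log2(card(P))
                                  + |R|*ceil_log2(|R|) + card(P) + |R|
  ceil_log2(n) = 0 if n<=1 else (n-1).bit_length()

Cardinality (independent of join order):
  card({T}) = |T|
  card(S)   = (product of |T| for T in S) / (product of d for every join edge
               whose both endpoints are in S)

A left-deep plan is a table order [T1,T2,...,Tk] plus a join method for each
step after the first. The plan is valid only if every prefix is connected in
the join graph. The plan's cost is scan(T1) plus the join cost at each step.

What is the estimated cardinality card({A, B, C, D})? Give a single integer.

2000000

Tables in S: A(100), B(150), C(500), D(80)
Edges inside S: B-A(d=3), A-C(d=25), C-D(d=4)
numerator = 100 * 150 * 500 * 80 = 600000000
denominator = 3 * 25 * 4 = 300
card(S) = 600000000 / 300 = 2000000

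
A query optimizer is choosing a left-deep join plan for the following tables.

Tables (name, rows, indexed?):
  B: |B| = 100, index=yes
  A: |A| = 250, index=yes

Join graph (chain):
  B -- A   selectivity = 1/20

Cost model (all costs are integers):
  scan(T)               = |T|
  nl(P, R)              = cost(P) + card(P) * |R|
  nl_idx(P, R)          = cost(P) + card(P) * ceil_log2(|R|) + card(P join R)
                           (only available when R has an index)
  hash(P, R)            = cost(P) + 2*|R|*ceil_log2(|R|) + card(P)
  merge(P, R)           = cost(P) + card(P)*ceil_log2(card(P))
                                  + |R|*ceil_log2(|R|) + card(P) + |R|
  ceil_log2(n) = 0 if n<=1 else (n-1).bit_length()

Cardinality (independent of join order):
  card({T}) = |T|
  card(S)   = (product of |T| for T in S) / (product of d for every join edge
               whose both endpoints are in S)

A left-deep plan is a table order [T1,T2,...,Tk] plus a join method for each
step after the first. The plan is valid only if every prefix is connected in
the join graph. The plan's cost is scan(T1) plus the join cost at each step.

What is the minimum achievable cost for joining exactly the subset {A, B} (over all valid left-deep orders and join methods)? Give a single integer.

Selinger DP over subsets of {A,B}:
  {B}: scan cost=100, card=100
  {A}: scan cost=250, card=250
  {AB}: card=1250; try (B,hash)→1900, (A,nl_idx)→2150, (A,merge)→3150, (B,nl_idx)→3250, (B,merge)→3300, (A,hash)→4200 …(+2); best=1900 via (B,hash)

1900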